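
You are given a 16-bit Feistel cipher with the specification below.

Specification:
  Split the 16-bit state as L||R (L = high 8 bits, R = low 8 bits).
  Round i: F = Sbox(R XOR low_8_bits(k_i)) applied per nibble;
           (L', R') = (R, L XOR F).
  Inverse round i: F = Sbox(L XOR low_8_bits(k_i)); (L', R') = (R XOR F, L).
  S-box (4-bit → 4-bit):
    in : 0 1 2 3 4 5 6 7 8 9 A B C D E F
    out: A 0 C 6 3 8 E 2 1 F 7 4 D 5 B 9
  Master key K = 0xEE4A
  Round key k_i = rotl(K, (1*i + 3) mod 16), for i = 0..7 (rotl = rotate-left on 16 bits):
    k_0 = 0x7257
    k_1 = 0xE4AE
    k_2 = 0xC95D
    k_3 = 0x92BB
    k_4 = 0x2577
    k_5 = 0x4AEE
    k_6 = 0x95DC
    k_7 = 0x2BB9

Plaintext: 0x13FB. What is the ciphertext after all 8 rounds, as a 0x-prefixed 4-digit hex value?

0xA993

s_0 = plaintext = 0x13FB
s_1 = Round(s_0, k_0) = 0xFB6E
s_2 = Round(s_1, k_1) = 0x6E21
s_3 = Round(s_2, k_2) = 0x2143
s_4 = Round(s_3, k_3) = 0x43B0
s_5 = Round(s_4, k_4) = 0xB091
s_6 = Round(s_5, k_5) = 0x9199
s_7 = Round(s_6, k_6) = 0x99A9
s_8 = Round(s_7, k_7) = 0xA993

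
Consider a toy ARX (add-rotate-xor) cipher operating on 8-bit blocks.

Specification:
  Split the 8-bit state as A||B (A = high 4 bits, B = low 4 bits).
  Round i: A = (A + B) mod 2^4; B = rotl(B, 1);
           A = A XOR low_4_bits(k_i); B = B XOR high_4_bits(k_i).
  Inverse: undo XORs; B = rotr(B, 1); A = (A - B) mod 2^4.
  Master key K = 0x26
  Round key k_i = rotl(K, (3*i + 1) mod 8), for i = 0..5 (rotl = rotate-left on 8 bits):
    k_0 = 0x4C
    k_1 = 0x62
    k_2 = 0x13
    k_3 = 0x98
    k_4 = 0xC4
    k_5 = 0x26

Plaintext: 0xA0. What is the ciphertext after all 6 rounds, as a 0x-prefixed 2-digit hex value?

0xFB

s_0 = plaintext = 0xA0
s_1 = Round(s_0, k_0) = 0x64
s_2 = Round(s_1, k_1) = 0x8E
s_3 = Round(s_2, k_2) = 0x5C
s_4 = Round(s_3, k_3) = 0x90
s_5 = Round(s_4, k_4) = 0xDC
s_6 = Round(s_5, k_5) = 0xFB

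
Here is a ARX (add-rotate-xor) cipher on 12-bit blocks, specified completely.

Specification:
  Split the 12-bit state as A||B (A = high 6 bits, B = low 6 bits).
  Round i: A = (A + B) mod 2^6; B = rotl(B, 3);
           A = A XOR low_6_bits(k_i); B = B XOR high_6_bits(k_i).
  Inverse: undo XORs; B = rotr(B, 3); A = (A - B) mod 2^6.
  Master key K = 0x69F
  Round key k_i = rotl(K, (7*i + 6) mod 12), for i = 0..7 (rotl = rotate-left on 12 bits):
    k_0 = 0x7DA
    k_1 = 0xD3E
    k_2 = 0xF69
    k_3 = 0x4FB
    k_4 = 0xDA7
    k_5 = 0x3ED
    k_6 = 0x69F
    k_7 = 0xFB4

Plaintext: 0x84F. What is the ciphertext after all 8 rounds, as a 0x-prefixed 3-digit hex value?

0xE28

s_0 = plaintext = 0x84F
s_1 = Round(s_0, k_0) = 0xAA6
s_2 = Round(s_1, k_1) = 0xB80
s_3 = Round(s_2, k_2) = 0x1FD
s_4 = Round(s_3, k_3) = 0xFFC
s_5 = Round(s_4, k_4) = 0x711
s_6 = Round(s_5, k_5) = 0x005
s_7 = Round(s_6, k_6) = 0x6B2
s_8 = Round(s_7, k_7) = 0xE28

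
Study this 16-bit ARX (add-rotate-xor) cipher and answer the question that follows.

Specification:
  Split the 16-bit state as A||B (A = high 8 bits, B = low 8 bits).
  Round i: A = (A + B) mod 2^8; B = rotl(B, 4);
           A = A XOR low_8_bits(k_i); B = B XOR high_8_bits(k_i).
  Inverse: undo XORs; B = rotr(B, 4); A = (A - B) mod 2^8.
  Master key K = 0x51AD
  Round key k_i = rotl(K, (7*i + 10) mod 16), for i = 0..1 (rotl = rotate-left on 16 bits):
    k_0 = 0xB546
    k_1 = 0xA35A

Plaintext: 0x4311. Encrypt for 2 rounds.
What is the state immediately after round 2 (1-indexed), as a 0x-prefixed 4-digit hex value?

0xECE9

s_0 = plaintext = 0x4311
s_1 = Round(s_0, k_0) = 0x12A4
s_2 = Round(s_1, k_1) = 0xECE9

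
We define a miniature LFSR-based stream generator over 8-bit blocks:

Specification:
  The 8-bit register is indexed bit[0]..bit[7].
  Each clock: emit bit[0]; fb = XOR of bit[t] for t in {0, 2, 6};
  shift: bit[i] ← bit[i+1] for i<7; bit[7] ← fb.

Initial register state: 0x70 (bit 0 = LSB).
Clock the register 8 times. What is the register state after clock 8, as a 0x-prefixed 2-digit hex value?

reg_0 = 0x70
clock 1: out=0, reg = 0xB8
clock 2: out=0, reg = 0x5C
clock 3: out=0, reg = 0x2E
clock 4: out=0, reg = 0x97
clock 5: out=1, reg = 0x4B
clock 6: out=1, reg = 0x25
clock 7: out=1, reg = 0x12
clock 8: out=0, reg = 0x09

0x09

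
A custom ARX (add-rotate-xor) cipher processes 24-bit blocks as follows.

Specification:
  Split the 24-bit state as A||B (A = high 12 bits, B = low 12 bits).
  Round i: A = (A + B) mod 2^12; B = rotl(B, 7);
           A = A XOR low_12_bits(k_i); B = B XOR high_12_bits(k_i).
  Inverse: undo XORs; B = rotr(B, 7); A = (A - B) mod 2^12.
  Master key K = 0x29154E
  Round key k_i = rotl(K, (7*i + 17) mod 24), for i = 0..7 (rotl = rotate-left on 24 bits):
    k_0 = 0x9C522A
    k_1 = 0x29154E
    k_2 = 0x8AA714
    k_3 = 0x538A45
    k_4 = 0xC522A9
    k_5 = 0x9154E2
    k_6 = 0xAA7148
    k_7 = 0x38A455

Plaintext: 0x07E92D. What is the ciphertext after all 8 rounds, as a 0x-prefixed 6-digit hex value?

s_0 = plaintext = 0x07E92D
s_1 = Round(s_0, k_0) = 0xB81F0C
s_2 = Round(s_1, k_1) = 0xFC34E9
s_3 = Round(s_2, k_2) = 0x3B8C0D
s_4 = Round(s_3, k_3) = 0x5803D8
s_5 = Round(s_4, k_4) = 0xBF104C
s_6 = Round(s_5, k_5) = 0x8DFF17
s_7 = Round(s_6, k_6) = 0x6BE15F
s_8 = Round(s_7, k_7) = 0xC48C00

0xC48C00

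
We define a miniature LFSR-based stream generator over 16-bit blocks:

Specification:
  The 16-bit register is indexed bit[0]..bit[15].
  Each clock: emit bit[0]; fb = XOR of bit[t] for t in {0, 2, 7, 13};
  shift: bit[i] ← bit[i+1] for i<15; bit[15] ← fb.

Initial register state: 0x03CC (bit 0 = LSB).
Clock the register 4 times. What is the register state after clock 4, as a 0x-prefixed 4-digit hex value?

0x803C

reg_0 = 0x03CC
clock 1: out=0, reg = 0x01E6
clock 2: out=0, reg = 0x00F3
clock 3: out=1, reg = 0x0079
clock 4: out=1, reg = 0x803C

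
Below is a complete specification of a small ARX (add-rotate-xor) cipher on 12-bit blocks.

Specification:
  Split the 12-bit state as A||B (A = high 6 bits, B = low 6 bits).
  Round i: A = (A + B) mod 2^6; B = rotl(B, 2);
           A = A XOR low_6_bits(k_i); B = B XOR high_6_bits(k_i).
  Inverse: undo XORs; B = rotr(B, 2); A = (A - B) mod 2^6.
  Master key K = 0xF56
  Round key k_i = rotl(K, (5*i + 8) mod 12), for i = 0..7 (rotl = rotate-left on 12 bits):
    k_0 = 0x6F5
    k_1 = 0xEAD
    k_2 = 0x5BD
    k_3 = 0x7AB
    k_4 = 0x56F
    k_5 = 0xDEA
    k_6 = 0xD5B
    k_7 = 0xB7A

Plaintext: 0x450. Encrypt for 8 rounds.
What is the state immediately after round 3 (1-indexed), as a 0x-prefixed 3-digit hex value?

s_0 = plaintext = 0x450
s_1 = Round(s_0, k_0) = 0x51A
s_2 = Round(s_1, k_1) = 0x0D3
s_3 = Round(s_2, k_2) = 0xADB
s_4 = Round(s_3, k_3) = 0xB73
s_5 = Round(s_4, k_4) = 0x3DA
s_6 = Round(s_5, k_5) = 0x0DE
s_7 = Round(s_6, k_6) = 0xE8C
s_8 = Round(s_7, k_7) = 0xF1D

0xADB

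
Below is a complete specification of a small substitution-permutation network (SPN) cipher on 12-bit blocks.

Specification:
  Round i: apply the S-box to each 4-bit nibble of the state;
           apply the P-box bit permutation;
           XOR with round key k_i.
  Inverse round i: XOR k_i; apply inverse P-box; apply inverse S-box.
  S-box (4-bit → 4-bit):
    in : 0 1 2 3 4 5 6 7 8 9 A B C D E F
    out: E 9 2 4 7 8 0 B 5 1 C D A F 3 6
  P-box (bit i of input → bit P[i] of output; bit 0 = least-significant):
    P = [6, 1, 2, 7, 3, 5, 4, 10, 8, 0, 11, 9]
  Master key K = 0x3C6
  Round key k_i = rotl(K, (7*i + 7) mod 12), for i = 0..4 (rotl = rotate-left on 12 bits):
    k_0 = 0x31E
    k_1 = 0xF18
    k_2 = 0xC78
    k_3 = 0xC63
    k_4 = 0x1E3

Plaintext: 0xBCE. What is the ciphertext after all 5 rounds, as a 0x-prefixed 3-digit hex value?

s_0 = plaintext = 0xBCE
s_1 = Round(s_0, k_0) = 0xC7C
s_2 = Round(s_1, k_1) = 0x9B3
s_3 = Round(s_2, k_2) = 0x964
s_4 = Round(s_3, k_3) = 0xD25
s_5 = Round(s_4, k_4) = 0xA42

0xA42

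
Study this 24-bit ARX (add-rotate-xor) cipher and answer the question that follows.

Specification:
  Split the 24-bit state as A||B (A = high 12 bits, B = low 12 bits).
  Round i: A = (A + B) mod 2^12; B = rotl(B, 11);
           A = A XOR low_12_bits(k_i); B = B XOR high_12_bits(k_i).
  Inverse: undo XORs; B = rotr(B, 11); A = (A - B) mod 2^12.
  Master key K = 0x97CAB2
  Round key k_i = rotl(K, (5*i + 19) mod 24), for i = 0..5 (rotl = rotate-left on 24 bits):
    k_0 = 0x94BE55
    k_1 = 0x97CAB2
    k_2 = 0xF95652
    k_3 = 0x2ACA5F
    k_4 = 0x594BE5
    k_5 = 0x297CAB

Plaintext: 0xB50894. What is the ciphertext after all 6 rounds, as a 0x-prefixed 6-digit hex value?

s_0 = plaintext = 0xB50894
s_1 = Round(s_0, k_0) = 0xDB1D01
s_2 = Round(s_1, k_1) = 0x0007FC
s_3 = Round(s_2, k_2) = 0x1AEC6B
s_4 = Round(s_3, k_3) = 0x446C99
s_5 = Round(s_4, k_4) = 0xB3ABD8
s_6 = Round(s_5, k_5) = 0xBB977B

0xBB977B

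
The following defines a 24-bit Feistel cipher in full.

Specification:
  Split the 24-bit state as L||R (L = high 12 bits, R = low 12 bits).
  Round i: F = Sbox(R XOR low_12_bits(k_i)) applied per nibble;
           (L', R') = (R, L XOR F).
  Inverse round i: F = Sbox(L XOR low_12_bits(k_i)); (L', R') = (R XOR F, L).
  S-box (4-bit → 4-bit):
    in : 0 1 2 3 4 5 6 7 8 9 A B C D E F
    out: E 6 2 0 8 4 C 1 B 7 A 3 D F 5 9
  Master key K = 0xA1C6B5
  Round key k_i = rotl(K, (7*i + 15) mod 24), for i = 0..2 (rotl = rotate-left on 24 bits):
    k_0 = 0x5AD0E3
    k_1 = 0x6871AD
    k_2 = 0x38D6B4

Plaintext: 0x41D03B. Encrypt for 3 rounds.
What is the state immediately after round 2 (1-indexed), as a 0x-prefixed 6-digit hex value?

0xAE63B8

s_0 = plaintext = 0x41D03B
s_1 = Round(s_0, k_0) = 0x03BAE6
s_2 = Round(s_1, k_1) = 0xAE63B8
s_3 = Round(s_2, k_2) = 0x3B8E0B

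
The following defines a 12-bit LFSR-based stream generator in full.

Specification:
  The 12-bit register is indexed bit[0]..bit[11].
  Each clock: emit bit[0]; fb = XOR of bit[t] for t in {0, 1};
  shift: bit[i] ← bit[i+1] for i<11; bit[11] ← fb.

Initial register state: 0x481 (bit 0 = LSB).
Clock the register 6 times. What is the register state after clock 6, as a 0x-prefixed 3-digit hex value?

0x052

reg_0 = 0x481
clock 1: out=1, reg = 0xA40
clock 2: out=0, reg = 0x520
clock 3: out=0, reg = 0x290
clock 4: out=0, reg = 0x148
clock 5: out=0, reg = 0x0A4
clock 6: out=0, reg = 0x052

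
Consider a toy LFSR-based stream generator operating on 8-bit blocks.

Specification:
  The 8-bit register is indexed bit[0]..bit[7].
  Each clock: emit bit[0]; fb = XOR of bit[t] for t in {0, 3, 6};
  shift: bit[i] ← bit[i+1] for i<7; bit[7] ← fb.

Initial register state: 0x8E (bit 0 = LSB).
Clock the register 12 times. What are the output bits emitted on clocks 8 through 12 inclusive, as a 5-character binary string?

11001

reg_0 = 0x8E
clock 1: out=0, reg = 0xC7
clock 2: out=1, reg = 0x63
clock 3: out=1, reg = 0x31
clock 4: out=1, reg = 0x98
clock 5: out=0, reg = 0xCC
clock 6: out=0, reg = 0x66
clock 7: out=0, reg = 0xB3
clock 8: out=1, reg = 0xD9
clock 9: out=1, reg = 0xEC
clock 10: out=0, reg = 0x76
clock 11: out=0, reg = 0xBB
clock 12: out=1, reg = 0x5D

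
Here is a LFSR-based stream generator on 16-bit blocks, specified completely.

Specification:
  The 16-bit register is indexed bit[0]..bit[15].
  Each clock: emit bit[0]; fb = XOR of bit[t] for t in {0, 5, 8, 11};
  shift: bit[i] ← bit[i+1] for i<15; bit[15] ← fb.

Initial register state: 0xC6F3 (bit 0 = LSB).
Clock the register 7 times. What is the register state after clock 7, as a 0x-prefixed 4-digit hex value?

0xB58D

reg_0 = 0xC6F3
clock 1: out=1, reg = 0x6379
clock 2: out=1, reg = 0xB1BC
clock 3: out=0, reg = 0x58DE
clock 4: out=0, reg = 0xAC6F
clock 5: out=1, reg = 0xD637
clock 6: out=1, reg = 0x6B1B
clock 7: out=1, reg = 0xB58D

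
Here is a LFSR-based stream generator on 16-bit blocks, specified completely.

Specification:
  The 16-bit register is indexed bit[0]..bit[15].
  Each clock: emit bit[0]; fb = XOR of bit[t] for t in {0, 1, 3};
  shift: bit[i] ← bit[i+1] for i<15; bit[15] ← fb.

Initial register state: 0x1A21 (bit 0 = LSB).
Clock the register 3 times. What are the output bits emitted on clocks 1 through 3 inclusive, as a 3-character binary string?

reg_0 = 0x1A21
clock 1: out=1, reg = 0x8D10
clock 2: out=0, reg = 0x4688
clock 3: out=0, reg = 0xA344

100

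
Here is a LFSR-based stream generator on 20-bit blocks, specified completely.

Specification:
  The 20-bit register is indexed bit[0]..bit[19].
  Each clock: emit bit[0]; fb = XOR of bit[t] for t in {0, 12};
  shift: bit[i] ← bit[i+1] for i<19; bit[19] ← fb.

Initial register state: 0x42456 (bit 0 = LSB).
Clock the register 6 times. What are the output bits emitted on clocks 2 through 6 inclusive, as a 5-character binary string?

11010

reg_0 = 0x42456
clock 1: out=0, reg = 0x2122B
clock 2: out=1, reg = 0x10915
clock 3: out=1, reg = 0x8848A
clock 4: out=0, reg = 0x44245
clock 5: out=1, reg = 0xA2122
clock 6: out=0, reg = 0x51091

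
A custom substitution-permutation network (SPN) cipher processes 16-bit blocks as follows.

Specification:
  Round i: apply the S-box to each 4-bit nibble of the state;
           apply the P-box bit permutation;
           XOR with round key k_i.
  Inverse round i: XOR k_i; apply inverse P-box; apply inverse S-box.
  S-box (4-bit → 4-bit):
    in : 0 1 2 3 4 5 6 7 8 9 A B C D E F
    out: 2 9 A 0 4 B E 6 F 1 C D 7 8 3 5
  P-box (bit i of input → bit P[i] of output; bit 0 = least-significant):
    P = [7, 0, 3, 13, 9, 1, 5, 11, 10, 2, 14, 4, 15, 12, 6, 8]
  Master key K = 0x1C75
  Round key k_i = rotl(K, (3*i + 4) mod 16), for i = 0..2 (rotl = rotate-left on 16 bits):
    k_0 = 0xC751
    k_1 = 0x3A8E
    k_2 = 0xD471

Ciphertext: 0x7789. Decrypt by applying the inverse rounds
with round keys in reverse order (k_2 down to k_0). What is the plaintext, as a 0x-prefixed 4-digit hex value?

s_0 = ciphertext = 0x7789
s_1 = InvRound(s_0, k_2) = 0xBDFB
s_2 = InvRound(s_1, k_1) = 0xB5F0
s_3 = InvRound(s_2, k_0) = 0x04F5

0x04F5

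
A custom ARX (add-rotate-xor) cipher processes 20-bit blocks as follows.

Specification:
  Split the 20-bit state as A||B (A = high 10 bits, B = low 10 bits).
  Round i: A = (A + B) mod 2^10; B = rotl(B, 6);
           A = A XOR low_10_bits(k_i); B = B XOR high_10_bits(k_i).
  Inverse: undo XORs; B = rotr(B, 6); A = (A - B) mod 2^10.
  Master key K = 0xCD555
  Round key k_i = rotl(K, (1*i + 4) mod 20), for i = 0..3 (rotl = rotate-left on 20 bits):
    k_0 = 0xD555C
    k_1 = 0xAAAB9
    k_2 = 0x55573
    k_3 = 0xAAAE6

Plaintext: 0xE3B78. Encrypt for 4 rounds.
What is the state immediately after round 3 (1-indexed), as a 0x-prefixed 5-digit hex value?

s_0 = plaintext = 0xE3B78
s_1 = Round(s_0, k_0) = 0x96962
s_2 = Round(s_1, k_1) = 0x4163C
s_3 = Round(s_2, k_2) = 0x8CA76
s_4 = Round(s_3, k_3) = 0x93B0D

0x8CA76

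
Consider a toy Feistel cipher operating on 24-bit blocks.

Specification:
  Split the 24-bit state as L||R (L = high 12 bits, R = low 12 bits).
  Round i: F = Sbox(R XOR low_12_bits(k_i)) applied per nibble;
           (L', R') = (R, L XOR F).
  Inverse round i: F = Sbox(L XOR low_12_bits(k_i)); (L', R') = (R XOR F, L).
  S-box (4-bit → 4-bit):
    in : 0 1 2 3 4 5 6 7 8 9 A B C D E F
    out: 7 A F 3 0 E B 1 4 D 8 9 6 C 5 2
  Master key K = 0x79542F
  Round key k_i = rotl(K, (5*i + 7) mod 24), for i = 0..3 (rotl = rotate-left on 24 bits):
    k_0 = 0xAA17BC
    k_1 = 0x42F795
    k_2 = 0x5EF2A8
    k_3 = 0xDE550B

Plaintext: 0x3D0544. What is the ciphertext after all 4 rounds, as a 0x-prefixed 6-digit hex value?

s_0 = plaintext = 0x3D0544
s_1 = Round(s_0, k_0) = 0x544CF4
s_2 = Round(s_1, k_1) = 0xCF4CFE
s_3 = Round(s_2, k_2) = 0xCFE91F
s_4 = Round(s_3, k_3) = 0x91FA5E

0x91FA5E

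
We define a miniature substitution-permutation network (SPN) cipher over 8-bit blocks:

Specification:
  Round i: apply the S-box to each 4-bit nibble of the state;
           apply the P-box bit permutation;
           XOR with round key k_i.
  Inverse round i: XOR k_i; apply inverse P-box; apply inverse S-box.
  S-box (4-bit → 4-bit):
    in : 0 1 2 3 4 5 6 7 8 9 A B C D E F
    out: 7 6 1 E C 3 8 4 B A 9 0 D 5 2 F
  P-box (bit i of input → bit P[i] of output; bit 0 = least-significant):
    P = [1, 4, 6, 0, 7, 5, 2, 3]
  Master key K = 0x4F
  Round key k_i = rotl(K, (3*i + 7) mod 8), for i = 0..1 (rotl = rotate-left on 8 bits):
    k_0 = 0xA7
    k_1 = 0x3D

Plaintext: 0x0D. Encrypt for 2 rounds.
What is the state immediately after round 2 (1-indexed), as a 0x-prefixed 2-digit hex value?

0x61

s_0 = plaintext = 0x0D
s_1 = Round(s_0, k_0) = 0x41
s_2 = Round(s_1, k_1) = 0x61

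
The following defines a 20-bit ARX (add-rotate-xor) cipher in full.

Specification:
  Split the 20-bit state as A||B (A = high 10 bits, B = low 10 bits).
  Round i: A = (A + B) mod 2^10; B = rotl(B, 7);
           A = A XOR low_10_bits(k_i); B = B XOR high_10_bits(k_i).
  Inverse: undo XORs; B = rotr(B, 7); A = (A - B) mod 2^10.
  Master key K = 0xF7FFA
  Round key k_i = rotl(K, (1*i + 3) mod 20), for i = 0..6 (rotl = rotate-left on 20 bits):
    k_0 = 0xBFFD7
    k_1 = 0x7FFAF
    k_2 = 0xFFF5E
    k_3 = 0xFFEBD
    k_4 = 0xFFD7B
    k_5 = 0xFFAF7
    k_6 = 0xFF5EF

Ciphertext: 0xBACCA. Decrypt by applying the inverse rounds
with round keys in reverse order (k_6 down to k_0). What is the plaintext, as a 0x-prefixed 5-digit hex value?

0x0734D

s_0 = ciphertext = 0xBACCA
s_1 = InvRound(s_0, k_6) = 0x519BE
s_2 = InvRound(s_1, k_5) = 0x6B604
s_3 = InvRound(s_2, k_4) = 0x3EFDB
s_4 = InvRound(s_3, k_3) = 0x49920
s_5 = InvRound(s_4, k_2) = 0xDEEFD
s_6 = InvRound(s_5, k_1) = 0x2F816
s_7 = InvRound(s_6, k_0) = 0x0734D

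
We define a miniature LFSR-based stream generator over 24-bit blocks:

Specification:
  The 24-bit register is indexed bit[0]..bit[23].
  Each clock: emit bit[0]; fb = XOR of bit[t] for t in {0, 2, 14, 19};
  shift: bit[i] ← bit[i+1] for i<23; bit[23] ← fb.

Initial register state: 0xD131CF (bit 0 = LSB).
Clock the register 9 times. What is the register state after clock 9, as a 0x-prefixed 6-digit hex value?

0x516898

reg_0 = 0xD131CF
clock 1: out=1, reg = 0x6898E7
clock 2: out=1, reg = 0xB44C73
clock 3: out=1, reg = 0x5A2639
clock 4: out=1, reg = 0x2D131C
clock 5: out=0, reg = 0x16898E
clock 6: out=0, reg = 0x8B44C7
clock 7: out=1, reg = 0x45A263
clock 8: out=1, reg = 0xA2D131
clock 9: out=1, reg = 0x516898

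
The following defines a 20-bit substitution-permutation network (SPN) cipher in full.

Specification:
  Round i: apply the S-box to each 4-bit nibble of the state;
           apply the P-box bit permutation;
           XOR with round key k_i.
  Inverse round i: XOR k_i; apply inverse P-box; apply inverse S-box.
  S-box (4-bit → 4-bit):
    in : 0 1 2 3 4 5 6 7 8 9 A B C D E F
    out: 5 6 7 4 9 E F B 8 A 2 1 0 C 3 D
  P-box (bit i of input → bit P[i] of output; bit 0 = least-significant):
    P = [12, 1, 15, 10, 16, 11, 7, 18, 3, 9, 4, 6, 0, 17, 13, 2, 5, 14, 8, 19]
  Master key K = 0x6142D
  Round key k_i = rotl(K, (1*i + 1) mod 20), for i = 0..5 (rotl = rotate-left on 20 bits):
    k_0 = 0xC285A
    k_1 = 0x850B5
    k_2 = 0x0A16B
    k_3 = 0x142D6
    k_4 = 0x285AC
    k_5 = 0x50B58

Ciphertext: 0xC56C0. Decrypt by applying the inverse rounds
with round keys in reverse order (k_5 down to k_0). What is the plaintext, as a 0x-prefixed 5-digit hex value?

0x7E985

s_0 = ciphertext = 0xC56C0
s_1 = InvRound(s_0, k_5) = 0x5C024
s_2 = InvRound(s_1, k_4) = 0x1ABF8
s_3 = InvRound(s_2, k_3) = 0x2DBA1
s_4 = InvRound(s_3, k_2) = 0xA171E
s_5 = InvRound(s_4, k_1) = 0x2EE39
s_6 = InvRound(s_5, k_0) = 0x7E985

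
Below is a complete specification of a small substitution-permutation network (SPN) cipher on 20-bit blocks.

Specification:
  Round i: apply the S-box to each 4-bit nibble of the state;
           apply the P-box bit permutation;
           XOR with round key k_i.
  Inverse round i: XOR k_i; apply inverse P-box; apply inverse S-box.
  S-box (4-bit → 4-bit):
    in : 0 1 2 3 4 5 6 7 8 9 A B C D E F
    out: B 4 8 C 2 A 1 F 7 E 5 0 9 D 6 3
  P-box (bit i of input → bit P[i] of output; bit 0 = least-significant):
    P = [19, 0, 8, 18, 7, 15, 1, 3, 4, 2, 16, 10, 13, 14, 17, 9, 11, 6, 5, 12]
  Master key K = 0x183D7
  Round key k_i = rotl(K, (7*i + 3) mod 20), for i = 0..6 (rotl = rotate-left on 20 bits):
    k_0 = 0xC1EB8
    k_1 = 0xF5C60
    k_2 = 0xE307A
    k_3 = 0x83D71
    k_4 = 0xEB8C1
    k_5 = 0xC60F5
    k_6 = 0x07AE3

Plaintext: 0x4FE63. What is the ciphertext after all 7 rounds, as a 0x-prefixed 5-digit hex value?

0x228F3

s_0 = plaintext = 0x4FE63
s_1 = Round(s_0, k_0) = 0x97F7C
s_2 = Round(s_1, k_1) = 0x1AE9E
s_3 = Round(s_2, k_2) = 0xD9155
s_4 = Round(s_3, k_3) = 0xFE758
s_5 = Round(s_4, k_4) = 0x5759C
s_6 = Round(s_5, k_5) = 0x296BB
s_7 = Round(s_6, k_6) = 0x228F3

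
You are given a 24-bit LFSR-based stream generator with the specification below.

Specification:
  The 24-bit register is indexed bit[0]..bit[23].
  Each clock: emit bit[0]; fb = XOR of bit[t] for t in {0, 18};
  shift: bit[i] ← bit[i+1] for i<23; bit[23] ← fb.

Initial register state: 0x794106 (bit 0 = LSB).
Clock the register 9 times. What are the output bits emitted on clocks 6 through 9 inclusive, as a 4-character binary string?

0001

reg_0 = 0x794106
clock 1: out=0, reg = 0x3CA083
clock 2: out=1, reg = 0x1E5041
clock 3: out=1, reg = 0x0F2820
clock 4: out=0, reg = 0x879410
clock 5: out=0, reg = 0xC3CA08
clock 6: out=0, reg = 0x61E504
clock 7: out=0, reg = 0x30F282
clock 8: out=0, reg = 0x187941
clock 9: out=1, reg = 0x8C3CA0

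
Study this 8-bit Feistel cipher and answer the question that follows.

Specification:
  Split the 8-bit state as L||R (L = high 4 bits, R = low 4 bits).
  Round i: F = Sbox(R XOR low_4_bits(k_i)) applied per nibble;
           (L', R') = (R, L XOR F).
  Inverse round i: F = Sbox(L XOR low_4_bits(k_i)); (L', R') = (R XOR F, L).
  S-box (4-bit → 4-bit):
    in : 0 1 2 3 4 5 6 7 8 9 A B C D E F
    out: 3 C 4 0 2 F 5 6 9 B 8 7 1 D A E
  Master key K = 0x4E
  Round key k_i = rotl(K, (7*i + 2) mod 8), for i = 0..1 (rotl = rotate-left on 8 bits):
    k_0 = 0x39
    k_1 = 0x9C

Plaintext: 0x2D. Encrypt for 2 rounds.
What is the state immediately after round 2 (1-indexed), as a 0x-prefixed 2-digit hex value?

0x0C

s_0 = plaintext = 0x2D
s_1 = Round(s_0, k_0) = 0xD0
s_2 = Round(s_1, k_1) = 0x0C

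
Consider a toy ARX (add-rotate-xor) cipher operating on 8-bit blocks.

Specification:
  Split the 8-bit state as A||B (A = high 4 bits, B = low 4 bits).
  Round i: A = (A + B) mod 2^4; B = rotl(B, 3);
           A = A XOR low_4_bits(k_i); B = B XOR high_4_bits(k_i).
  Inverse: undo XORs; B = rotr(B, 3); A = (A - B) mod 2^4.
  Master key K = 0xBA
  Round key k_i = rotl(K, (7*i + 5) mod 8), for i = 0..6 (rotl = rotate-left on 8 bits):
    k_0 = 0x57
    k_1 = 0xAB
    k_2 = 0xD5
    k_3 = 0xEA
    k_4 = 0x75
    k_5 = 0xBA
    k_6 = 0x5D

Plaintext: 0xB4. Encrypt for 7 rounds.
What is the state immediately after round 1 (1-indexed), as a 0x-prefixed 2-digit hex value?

s_0 = plaintext = 0xB4
s_1 = Round(s_0, k_0) = 0x87
s_2 = Round(s_1, k_1) = 0x41
s_3 = Round(s_2, k_2) = 0x05
s_4 = Round(s_3, k_3) = 0xF4
s_5 = Round(s_4, k_4) = 0x65
s_6 = Round(s_5, k_5) = 0x11
s_7 = Round(s_6, k_6) = 0xFD

0x87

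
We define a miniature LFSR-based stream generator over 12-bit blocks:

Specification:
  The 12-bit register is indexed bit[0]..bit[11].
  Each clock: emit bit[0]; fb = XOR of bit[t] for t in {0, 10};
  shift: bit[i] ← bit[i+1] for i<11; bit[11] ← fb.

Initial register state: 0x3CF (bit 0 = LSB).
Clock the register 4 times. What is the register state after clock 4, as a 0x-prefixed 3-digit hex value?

reg_0 = 0x3CF
clock 1: out=1, reg = 0x9E7
clock 2: out=1, reg = 0xCF3
clock 3: out=1, reg = 0x679
clock 4: out=1, reg = 0x33C

0x33C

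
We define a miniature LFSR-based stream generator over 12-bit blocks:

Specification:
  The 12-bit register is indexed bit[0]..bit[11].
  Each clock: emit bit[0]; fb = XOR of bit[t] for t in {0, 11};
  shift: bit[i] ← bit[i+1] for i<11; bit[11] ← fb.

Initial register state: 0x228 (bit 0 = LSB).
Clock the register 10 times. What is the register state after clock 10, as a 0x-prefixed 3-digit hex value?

reg_0 = 0x228
clock 1: out=0, reg = 0x114
clock 2: out=0, reg = 0x08A
clock 3: out=0, reg = 0x045
clock 4: out=1, reg = 0x822
clock 5: out=0, reg = 0xC11
clock 6: out=1, reg = 0x608
clock 7: out=0, reg = 0x304
clock 8: out=0, reg = 0x182
clock 9: out=0, reg = 0x0C1
clock 10: out=1, reg = 0x860

0x860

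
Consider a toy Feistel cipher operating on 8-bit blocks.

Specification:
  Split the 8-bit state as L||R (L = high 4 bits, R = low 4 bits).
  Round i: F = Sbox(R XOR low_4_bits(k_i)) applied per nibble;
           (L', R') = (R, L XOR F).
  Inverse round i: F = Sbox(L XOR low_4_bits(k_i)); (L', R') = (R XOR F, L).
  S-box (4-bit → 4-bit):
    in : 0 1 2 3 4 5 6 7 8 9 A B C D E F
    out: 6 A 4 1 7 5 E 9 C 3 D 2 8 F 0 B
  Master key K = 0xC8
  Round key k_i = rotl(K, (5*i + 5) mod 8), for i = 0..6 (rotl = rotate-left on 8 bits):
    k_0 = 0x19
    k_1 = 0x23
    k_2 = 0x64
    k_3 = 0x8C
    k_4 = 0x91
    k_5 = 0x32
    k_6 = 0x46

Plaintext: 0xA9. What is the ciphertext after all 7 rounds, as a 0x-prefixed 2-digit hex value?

s_0 = plaintext = 0xA9
s_1 = Round(s_0, k_0) = 0x9C
s_2 = Round(s_1, k_1) = 0xC2
s_3 = Round(s_2, k_2) = 0x22
s_4 = Round(s_3, k_3) = 0x22
s_5 = Round(s_4, k_4) = 0x23
s_6 = Round(s_5, k_5) = 0x38
s_7 = Round(s_6, k_6) = 0x83

0x83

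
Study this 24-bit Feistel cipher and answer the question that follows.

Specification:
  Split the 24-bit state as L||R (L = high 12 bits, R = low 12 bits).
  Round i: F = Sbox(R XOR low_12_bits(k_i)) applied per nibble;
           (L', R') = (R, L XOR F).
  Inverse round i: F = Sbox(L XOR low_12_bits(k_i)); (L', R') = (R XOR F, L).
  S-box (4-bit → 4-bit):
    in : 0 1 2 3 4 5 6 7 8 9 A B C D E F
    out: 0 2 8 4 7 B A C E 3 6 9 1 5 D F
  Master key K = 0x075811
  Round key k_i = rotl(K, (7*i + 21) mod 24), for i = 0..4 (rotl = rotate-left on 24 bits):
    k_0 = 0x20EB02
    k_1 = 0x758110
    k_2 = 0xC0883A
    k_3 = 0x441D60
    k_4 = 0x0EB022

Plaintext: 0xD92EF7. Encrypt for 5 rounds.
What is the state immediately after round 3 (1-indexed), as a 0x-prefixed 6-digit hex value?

0x234064

s_0 = plaintext = 0xD92EF7
s_1 = Round(s_0, k_0) = 0xEF7669
s_2 = Round(s_1, k_1) = 0x669234
s_3 = Round(s_2, k_2) = 0x234064
s_4 = Round(s_3, k_3) = 0x064733
s_5 = Round(s_4, k_4) = 0x733C46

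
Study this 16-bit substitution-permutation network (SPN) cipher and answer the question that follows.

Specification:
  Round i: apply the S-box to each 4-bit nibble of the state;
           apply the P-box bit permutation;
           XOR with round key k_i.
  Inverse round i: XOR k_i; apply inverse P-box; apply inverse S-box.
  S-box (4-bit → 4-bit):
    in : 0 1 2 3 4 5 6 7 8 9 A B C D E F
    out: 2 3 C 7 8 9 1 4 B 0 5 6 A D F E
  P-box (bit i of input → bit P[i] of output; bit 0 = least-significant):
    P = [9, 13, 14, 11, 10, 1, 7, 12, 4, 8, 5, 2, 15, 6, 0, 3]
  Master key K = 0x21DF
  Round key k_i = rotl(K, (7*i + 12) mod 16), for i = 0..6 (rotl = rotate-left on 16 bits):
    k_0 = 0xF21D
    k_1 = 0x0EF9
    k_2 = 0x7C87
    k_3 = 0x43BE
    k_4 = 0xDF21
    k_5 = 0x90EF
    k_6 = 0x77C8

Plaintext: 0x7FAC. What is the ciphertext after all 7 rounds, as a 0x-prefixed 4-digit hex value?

0x9691

s_0 = plaintext = 0x7FAC
s_1 = Round(s_0, k_0) = 0xDFB8
s_2 = Round(s_1, k_1) = 0xA556
s_3 = Round(s_2, k_2) = 0xEA92
s_4 = Round(s_3, k_3) = 0x8BC7
s_5 = Round(s_4, k_4) = 0x0E4B
s_6 = Round(s_5, k_5) = 0xE19B
s_7 = Round(s_6, k_6) = 0x9691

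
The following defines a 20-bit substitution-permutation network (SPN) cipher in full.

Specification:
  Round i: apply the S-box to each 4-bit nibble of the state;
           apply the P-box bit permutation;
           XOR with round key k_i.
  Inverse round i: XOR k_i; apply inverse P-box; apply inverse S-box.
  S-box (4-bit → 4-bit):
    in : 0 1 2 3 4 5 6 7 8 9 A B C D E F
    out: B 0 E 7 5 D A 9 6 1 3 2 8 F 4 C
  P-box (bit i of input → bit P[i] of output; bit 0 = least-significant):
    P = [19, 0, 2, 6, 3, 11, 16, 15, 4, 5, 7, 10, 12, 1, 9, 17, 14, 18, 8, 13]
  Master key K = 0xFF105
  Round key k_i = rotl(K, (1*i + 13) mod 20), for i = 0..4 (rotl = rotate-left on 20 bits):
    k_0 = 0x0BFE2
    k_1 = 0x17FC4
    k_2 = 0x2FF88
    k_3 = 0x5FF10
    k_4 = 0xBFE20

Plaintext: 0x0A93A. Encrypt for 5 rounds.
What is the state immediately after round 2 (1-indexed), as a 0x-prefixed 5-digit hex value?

s_0 = plaintext = 0x0A93A
s_1 = Round(s_0, k_0) = 0xDC7F9
s_2 = Round(s_1, k_1) = 0xE9AD4
s_3 = Round(s_2, k_2) = 0xB66B4
s_4 = Round(s_3, k_3) = 0xBF336
s_5 = Round(s_4, k_4) = 0xCF4D9

0xE9AD4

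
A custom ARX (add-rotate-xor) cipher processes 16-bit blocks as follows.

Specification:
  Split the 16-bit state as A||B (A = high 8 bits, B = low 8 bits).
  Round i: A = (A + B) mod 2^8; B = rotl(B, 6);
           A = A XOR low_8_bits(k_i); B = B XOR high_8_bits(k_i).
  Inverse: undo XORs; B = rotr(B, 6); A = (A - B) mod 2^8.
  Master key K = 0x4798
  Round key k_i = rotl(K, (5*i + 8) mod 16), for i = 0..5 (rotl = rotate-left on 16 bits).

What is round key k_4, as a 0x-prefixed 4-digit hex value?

0x8479

K = 0x4798
k_0 = rotl(K, (5*0+8) mod 16) = rotl(K, 8) = 0x9847
k_1 = rotl(K, (5*1+8) mod 16) = rotl(K, 13) = 0x08F3
k_2 = rotl(K, (5*2+8) mod 16) = rotl(K, 2) = 0x1E61
k_3 = rotl(K, (5*3+8) mod 16) = rotl(K, 7) = 0xCC23
k_4 = rotl(K, (5*4+8) mod 16) = rotl(K, 12) = 0x8479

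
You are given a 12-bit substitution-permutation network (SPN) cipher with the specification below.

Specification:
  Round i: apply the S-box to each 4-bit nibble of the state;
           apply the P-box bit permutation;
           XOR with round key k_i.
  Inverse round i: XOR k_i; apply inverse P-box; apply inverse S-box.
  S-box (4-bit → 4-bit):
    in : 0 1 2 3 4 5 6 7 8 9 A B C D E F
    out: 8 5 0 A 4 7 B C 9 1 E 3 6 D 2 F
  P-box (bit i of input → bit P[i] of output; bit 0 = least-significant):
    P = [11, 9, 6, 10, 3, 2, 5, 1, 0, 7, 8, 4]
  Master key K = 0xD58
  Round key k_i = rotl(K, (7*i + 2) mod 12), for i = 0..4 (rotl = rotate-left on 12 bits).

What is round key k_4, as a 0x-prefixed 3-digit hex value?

0x635

K = 0xD58
k_0 = rotl(K, (7*0+2) mod 12) = rotl(K, 2) = 0x563
k_1 = rotl(K, (7*1+2) mod 12) = rotl(K, 9) = 0x1AB
k_2 = rotl(K, (7*2+2) mod 12) = rotl(K, 4) = 0x58D
k_3 = rotl(K, (7*3+2) mod 12) = rotl(K, 11) = 0x6AC
k_4 = rotl(K, (7*4+2) mod 12) = rotl(K, 6) = 0x635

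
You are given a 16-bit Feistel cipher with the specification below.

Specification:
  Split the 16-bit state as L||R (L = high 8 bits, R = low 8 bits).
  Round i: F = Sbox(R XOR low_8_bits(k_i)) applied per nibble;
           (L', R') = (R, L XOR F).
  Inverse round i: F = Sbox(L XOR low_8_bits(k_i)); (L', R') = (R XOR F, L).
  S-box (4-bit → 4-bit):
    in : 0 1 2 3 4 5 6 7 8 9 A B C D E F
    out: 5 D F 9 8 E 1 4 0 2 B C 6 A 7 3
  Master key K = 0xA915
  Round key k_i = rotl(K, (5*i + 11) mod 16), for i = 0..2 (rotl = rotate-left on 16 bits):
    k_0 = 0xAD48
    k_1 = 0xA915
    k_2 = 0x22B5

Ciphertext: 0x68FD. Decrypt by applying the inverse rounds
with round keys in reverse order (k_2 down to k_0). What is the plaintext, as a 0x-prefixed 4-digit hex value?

s_0 = ciphertext = 0x68FD
s_1 = InvRound(s_0, k_2) = 0x5768
s_2 = InvRound(s_1, k_1) = 0xE757
s_3 = InvRound(s_2, k_0) = 0xE4E7

0xE4E7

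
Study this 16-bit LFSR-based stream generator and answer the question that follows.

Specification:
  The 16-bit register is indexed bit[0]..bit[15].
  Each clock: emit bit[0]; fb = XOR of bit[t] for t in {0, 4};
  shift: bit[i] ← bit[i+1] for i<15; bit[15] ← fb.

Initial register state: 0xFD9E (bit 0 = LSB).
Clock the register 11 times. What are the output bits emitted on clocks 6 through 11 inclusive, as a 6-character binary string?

001101

reg_0 = 0xFD9E
clock 1: out=0, reg = 0xFECF
clock 2: out=1, reg = 0xFF67
clock 3: out=1, reg = 0xFFB3
clock 4: out=1, reg = 0x7FD9
clock 5: out=1, reg = 0x3FEC
clock 6: out=0, reg = 0x1FF6
clock 7: out=0, reg = 0x8FFB
clock 8: out=1, reg = 0x47FD
clock 9: out=1, reg = 0x23FE
clock 10: out=0, reg = 0x91FF
clock 11: out=1, reg = 0x48FF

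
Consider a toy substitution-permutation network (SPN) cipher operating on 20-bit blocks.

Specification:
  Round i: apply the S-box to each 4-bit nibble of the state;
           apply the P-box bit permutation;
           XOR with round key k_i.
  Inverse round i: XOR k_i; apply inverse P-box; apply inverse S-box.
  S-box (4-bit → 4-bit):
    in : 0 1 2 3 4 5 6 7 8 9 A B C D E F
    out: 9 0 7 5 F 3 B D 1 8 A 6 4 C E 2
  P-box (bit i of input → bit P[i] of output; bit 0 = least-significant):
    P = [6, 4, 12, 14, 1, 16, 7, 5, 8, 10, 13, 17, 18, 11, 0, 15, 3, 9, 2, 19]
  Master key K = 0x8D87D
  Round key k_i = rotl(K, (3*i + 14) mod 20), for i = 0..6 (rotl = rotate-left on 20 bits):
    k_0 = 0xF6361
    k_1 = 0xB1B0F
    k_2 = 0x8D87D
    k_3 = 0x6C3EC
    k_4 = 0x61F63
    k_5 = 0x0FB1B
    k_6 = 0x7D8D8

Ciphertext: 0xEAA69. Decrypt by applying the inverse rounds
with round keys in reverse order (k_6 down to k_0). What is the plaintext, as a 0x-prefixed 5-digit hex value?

s_0 = ciphertext = 0xEAA69
s_1 = InvRound(s_0, k_6) = 0xACCEE
s_2 = InvRound(s_1, k_5) = 0xEC4D2
s_3 = InvRound(s_2, k_4) = 0xAE8DE
s_4 = InvRound(s_3, k_3) = 0xA530F
s_5 = InvRound(s_4, k_2) = 0xFA005
s_6 = InvRound(s_5, k_1) = 0x5638C
s_7 = InvRound(s_6, k_0) = 0x7C9D8

0x7C9D8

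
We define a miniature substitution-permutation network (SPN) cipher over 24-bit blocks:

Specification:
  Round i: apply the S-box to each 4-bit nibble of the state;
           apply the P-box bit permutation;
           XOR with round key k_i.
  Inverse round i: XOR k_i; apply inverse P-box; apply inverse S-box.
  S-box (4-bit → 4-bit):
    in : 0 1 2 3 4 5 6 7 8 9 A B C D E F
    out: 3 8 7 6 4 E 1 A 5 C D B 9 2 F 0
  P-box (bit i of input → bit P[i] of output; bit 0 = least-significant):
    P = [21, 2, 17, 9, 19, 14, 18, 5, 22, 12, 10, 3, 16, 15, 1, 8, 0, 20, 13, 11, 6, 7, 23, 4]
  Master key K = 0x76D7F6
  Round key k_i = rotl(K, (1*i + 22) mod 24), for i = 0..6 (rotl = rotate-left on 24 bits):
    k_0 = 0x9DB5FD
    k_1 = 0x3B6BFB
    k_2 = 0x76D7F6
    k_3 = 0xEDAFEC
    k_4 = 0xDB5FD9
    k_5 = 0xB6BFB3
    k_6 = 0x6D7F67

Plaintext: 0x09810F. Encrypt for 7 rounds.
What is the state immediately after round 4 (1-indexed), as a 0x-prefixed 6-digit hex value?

s_0 = plaintext = 0x09810F
s_1 = Round(s_0, k_0) = 0x94DD37
s_2 = Round(s_1, k_1) = 0xBF99EF
s_3 = Round(s_2, k_2) = 0x7A920C
s_4 = Round(s_3, k_3) = 0x85D07F
s_5 = Round(s_4, k_4) = 0x0BA7B9
s_6 = Round(s_5, k_5) = 0xADE458
s_7 = Round(s_6, k_6) = 0xDABA15

0x85D07F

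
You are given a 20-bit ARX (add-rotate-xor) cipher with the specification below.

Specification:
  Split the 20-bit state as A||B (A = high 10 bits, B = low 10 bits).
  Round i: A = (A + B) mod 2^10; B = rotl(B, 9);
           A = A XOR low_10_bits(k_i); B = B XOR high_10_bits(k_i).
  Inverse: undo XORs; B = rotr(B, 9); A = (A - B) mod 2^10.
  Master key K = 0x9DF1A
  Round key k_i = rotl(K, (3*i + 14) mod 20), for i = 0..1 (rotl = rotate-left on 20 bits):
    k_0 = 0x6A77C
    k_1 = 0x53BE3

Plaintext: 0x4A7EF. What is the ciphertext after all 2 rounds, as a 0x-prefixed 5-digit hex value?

0xC8461

s_0 = plaintext = 0x4A7EF
s_1 = Round(s_0, k_0) = 0x9925E
s_2 = Round(s_1, k_1) = 0xC8461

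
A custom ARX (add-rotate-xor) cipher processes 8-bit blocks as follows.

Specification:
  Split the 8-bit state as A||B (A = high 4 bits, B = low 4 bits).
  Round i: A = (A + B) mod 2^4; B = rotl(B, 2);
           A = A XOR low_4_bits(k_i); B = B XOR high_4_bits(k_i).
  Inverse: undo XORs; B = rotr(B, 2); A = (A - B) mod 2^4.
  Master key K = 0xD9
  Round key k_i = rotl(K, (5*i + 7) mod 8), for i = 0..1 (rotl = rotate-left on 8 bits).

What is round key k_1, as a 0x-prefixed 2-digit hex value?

0x9D

K = 0xD9
k_0 = rotl(K, (5*0+7) mod 8) = rotl(K, 7) = 0xEC
k_1 = rotl(K, (5*1+7) mod 8) = rotl(K, 4) = 0x9D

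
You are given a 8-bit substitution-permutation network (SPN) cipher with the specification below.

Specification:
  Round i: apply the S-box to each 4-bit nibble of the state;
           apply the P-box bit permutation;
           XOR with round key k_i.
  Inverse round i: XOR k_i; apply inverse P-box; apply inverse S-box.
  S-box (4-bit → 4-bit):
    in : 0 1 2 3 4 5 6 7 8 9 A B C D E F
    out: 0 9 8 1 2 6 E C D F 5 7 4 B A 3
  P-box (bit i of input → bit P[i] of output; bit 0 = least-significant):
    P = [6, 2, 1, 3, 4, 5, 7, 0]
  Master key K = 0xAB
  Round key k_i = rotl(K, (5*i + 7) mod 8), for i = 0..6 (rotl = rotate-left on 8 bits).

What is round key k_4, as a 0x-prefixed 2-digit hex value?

0x5D

K = 0xAB
k_0 = rotl(K, (5*0+7) mod 8) = rotl(K, 7) = 0xD5
k_1 = rotl(K, (5*1+7) mod 8) = rotl(K, 4) = 0xBA
k_2 = rotl(K, (5*2+7) mod 8) = rotl(K, 1) = 0x57
k_3 = rotl(K, (5*3+7) mod 8) = rotl(K, 6) = 0xEA
k_4 = rotl(K, (5*4+7) mod 8) = rotl(K, 3) = 0x5D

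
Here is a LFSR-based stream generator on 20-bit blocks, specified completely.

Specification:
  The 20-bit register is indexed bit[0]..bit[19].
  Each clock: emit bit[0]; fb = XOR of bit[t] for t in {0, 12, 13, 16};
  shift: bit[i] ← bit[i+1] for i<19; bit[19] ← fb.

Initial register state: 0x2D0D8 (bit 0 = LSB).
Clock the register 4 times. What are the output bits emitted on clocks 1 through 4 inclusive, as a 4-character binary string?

reg_0 = 0x2D0D8
clock 1: out=0, reg = 0x9686C
clock 2: out=0, reg = 0x4B436
clock 3: out=0, reg = 0x25A1B
clock 4: out=1, reg = 0x12D0D

0001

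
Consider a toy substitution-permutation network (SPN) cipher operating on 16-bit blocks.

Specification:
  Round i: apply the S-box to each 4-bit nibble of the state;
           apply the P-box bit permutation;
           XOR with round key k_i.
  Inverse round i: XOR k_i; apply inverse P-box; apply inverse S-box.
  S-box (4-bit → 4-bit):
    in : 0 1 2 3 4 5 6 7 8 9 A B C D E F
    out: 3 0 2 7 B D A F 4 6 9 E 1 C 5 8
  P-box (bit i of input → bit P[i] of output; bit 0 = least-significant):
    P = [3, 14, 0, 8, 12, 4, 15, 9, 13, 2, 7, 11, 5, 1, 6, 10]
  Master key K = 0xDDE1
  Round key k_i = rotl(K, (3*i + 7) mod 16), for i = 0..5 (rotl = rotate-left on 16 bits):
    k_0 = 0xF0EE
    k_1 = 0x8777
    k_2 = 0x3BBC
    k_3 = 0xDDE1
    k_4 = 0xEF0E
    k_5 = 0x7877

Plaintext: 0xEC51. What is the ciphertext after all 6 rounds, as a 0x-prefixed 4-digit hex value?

s_0 = plaintext = 0xEC51
s_1 = Round(s_0, k_0) = 0x428E
s_2 = Round(s_1, k_1) = 0x0358
s_3 = Round(s_2, k_2) = 0x891B
s_4 = Round(s_3, k_3) = 0x9C24
s_5 = Round(s_4, k_4) = 0x8E54
s_6 = Round(s_5, k_5) = 0x8BBF

0x8BBF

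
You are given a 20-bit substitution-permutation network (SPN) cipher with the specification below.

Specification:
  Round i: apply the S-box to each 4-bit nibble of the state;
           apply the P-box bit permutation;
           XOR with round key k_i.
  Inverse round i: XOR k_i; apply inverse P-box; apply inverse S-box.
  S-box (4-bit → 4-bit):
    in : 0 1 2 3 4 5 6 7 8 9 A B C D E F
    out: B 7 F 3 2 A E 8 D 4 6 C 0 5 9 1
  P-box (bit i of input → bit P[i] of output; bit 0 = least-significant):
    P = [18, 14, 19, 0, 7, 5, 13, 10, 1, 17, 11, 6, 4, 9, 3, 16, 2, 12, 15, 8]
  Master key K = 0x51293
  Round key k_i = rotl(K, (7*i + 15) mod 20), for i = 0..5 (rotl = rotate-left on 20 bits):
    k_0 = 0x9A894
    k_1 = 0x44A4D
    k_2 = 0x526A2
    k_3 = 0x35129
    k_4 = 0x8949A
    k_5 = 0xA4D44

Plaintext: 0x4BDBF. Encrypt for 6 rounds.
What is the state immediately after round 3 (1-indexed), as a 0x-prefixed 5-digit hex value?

s_0 = plaintext = 0x4BDBF
s_1 = Round(s_0, k_0) = 0xC949E
s_2 = Round(s_1, k_1) = 0x26A44
s_3 = Round(s_2, k_2) = 0x6FD8E
s_4 = Round(s_3, k_3) = 0x7ECBA
s_5 = Round(s_4, k_4) = 0x1F18A
s_6 = Round(s_5, k_5) = 0x0B1D2

0x6FD8E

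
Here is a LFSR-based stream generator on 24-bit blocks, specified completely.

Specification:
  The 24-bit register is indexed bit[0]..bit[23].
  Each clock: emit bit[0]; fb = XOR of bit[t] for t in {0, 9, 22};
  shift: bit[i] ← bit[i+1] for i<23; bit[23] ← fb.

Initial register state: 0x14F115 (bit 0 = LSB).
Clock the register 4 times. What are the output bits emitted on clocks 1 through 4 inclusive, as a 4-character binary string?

reg_0 = 0x14F115
clock 1: out=1, reg = 0x8A788A
clock 2: out=0, reg = 0x453C45
clock 3: out=1, reg = 0x229E22
clock 4: out=0, reg = 0x914F11

1010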